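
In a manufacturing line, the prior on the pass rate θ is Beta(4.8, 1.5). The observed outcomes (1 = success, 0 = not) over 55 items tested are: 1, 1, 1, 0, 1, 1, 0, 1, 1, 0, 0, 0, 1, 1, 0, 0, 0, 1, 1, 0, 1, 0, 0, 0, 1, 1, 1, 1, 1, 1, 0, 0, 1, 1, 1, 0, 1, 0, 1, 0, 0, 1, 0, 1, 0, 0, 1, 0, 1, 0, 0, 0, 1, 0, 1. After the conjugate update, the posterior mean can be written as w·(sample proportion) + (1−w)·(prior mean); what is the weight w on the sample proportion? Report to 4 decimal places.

The Beta prior is conjugate to a Binomial/Bernoulli likelihood; the update adds successes to α and failures to β.
Posterior mean = (α₀+k)/(α₀+β₀+n) = [n/(α₀+β₀+n)]·(k/n) + [(α₀+β₀)/(α₀+β₀+n)]·α₀/(α₀+β₀), so only n and the prior enter the weight.
The weight on the data is w = n/(α₀+β₀+n) = 55/(4.8+1.5+55) = 55/61.3 = 0.8972.

0.8972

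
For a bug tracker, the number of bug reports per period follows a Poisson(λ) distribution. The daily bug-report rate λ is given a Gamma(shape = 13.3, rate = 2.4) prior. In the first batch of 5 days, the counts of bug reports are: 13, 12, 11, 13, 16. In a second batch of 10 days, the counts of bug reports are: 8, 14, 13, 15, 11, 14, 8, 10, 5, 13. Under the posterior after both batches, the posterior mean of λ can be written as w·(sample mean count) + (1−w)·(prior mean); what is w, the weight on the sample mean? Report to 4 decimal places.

With a Gamma(shape α, rate β) prior, the Poisson likelihood is conjugate: the posterior is Gamma(α + ΣXᵢ, β + n).
Total number of days: n = 5 + 10 = 15.
Posterior mean = (α₀+S)/(β₀+n) = [n/(β₀+n)]·(S/n) + [β₀/(β₀+n)]·(α₀/β₀), so only n and β₀ enter the weight.
Weight on data w = n/(β₀+n) = 15/(2.4+15) = 15/17.4 = 0.8621.

0.8621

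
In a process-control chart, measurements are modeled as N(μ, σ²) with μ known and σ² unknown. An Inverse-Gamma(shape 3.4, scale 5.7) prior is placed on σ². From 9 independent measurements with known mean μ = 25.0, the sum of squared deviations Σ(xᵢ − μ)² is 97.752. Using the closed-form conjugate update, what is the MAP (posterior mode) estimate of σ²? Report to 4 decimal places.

With known mean μ and an Inverse-Gamma(α, β) prior on σ², the Normal likelihood is conjugate: posterior is Inv-Gamma(α + n/2, β + Σ(xᵢ−μ)²/2).
Posterior: Inv-Gamma(3.4 + 9/2, 5.7 + 97.752/2) = Inv-Gamma(7.90, 54.5760).
Mode = β/(α+1) = 54.5760/8.90 = 6.1321.

6.1321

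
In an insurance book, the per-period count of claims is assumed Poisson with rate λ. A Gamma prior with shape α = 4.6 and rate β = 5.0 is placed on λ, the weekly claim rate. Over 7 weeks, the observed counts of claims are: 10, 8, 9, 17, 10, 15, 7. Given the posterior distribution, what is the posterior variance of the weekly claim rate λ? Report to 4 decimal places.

0.5597

With a Gamma(shape α, rate β) prior, the Poisson likelihood is conjugate: the posterior is Gamma(α + ΣXᵢ, β + n).
Sum of counts S = 76 over n = 7 weeks.
Posterior: Gamma(α+S, β+n) = Gamma(4.6+76, 5.0+7) = Gamma(80.6, 12.0).
Var = α/β² = 80.6/12.0² = 0.5597.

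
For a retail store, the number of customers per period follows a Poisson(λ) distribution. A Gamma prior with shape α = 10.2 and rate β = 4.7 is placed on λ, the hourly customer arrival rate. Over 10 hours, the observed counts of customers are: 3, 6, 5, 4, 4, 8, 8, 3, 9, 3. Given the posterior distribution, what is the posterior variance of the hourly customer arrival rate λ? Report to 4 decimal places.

0.2925

With a Gamma(shape α, rate β) prior, the Poisson likelihood is conjugate: the posterior is Gamma(α + ΣXᵢ, β + n).
Sum of counts S = 53 over n = 10 hours.
Posterior: Gamma(α+S, β+n) = Gamma(10.2+53, 4.7+10) = Gamma(63.2, 14.7).
Var = α/β² = 63.2/14.7² = 0.2925.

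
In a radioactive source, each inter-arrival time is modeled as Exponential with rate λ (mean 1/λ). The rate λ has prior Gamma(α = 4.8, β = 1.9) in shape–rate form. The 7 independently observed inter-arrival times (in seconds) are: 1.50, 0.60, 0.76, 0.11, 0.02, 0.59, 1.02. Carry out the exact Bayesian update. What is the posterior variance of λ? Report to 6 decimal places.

With a Gamma(shape α, rate β) prior on the exponential rate λ, the posterior after n observations with total T = Σxᵢ is Gamma(α+n, β+T).
Sum of observations T = 4.60 seconds; n = 7.
Posterior: Gamma(4.8+7, 1.9+4.60) = Gamma(11.8, 6.50).
Var = α/β² = 0.279290.

0.279290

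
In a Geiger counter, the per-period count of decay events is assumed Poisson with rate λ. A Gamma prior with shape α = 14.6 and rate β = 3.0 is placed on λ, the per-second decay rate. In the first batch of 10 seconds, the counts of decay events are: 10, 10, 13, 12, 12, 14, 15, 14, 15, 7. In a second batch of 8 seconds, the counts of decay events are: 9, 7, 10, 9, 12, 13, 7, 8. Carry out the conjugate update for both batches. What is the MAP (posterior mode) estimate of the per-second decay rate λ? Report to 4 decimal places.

With a Gamma(shape α, rate β) prior, the Poisson likelihood is conjugate: the posterior is Gamma(α + ΣXᵢ, β + n).
Batch 1: sum of counts S = 122 over n = 10 seconds.
After batch 1: Gamma(α+S, β+n) = Gamma(14.6+122, 3.0+10) = Gamma(136.6, 13.0).
Batch 2: sum of counts S = 75 over n = 8 seconds.
After batch 2: Gamma(α+S, β+n) = Gamma(136.6+75, 13.0+8) = Gamma(211.6, 21.0).
Mode of Gamma(α,β) for α≥1 is (α−1)/β = 210.6/21.0 = 10.0286.

10.0286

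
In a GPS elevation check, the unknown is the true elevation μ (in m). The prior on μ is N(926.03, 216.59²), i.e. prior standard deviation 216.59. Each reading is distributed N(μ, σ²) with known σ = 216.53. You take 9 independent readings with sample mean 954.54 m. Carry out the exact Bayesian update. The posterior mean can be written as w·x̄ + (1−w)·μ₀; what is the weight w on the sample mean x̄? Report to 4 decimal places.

For Normal data with known variance σ², a Normal(μ₀, σ₀²) prior on μ is conjugate. Posterior precision = 1/σ₀² + n/σ²; posterior mean is the precision-weighted average of μ₀ and x̄.
σ₀² = 216.59² = 46911.2281, σ² = 216.53² = 46885.2409. Prior precision 1/σ₀² = 1/46911.2281; data precision n/σ² = 9/46885.2409.
w = (n/σ²)/(1/σ₀² + n/σ²) = n·σ₀²/(σ² + n·σ₀²) = 9·46911.2281/(46885.2409 + 9·46911.2281) = 422201.0529/469086.2938 = 0.9000.

0.9000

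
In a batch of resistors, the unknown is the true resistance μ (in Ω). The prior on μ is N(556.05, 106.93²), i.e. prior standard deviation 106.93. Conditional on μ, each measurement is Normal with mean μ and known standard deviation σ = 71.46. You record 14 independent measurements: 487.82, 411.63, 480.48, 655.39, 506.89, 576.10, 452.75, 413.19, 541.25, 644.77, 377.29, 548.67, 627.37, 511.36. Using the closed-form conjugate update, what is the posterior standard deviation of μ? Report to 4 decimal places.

For Normal data with known variance σ², a Normal(μ₀, σ₀²) prior on μ is conjugate. Posterior precision = 1/σ₀² + n/σ²; posterior mean is the precision-weighted average of μ₀ and x̄.
σ₀² = 106.93² = 11434.0249, σ² = 71.46² = 5106.5316; σ² + n·σ₀² = 5106.5316 + 14·11434.0249 = 165182.8802.
Posterior precision = 1/σ₀² + n/σ² = 1/11434.0249 + 14/5106.5316 = (σ² + n·σ₀²)/(σ₀²σ²) = 165182.8802/(11434.0249·5106.5316); posterior variance σₙ² = σ₀²σ²/(σ² + n·σ₀²) = 11434.0249·5106.5316/165182.8802 = 353.476156.
Posterior SD = √σₙ² = √(11434.0249·5106.5316/165182.8802) = 18.8010.

18.8010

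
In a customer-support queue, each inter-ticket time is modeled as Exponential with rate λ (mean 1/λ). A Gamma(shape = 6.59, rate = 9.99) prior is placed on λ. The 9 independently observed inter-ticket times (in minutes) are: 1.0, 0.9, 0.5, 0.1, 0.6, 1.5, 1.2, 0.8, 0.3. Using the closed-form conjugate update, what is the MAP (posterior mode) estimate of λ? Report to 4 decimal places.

0.8638

With a Gamma(shape α, rate β) prior on the exponential rate λ, the posterior after n observations with total T = Σxᵢ is Gamma(α+n, β+T).
Sum of observations T = 6.9 minutes; n = 9.
Posterior: Gamma(6.59+9, 9.99+6.9) = Gamma(15.59, 16.89).
Mode = (α−1)/β = 0.8638.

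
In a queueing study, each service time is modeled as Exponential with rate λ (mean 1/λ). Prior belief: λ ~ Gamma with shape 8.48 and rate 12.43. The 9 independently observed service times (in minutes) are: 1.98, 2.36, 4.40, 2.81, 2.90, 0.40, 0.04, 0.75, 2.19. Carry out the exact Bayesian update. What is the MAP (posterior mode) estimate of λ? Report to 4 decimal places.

0.5446

With a Gamma(shape α, rate β) prior on the exponential rate λ, the posterior after n observations with total T = Σxᵢ is Gamma(α+n, β+T).
Sum of observations T = 17.83 minutes; n = 9.
Posterior: Gamma(8.48+9, 12.43+17.83) = Gamma(17.48, 30.26).
Mode = (α−1)/β = 0.5446.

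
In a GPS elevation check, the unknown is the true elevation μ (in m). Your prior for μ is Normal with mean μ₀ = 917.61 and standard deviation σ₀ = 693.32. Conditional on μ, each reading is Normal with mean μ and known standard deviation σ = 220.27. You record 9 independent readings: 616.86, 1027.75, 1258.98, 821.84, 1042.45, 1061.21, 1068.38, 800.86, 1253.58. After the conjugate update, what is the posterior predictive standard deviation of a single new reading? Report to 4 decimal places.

For Normal data with known variance σ², a Normal(μ₀, σ₀²) prior on μ is conjugate. Posterior precision = 1/σ₀² + n/σ²; posterior mean is the precision-weighted average of μ₀ and x̄.
σ₀² = 693.32² = 480692.6224, σ² = 220.27² = 48518.8729; σ² + n·σ₀² = 48518.8729 + 9·480692.6224 = 4374752.4745.
Posterior precision = 1/σ₀² + n/σ² = 1/480692.6224 + 9/48518.8729 = (σ² + n·σ₀²)/(σ₀²σ²) = 4374752.4745/(480692.6224·48518.8729); posterior variance σₙ² = σ₀²σ²/(σ² + n·σ₀²) = 480692.6224·48518.8729/4374752.4745 = 5331.196310.
Predictive variance for one new observation = σₙ² + σ² = 480692.6224·48518.8729/4374752.4745 + 48518.8729 = σ²·(σ₀² + 4374752.4745)/4374752.4745 = 48518.8729·4855445.0969/4374752.4745 = 53850.069210; SD = √(48518.8729·4855445.0969/4374752.4745) = 232.0562.

232.0562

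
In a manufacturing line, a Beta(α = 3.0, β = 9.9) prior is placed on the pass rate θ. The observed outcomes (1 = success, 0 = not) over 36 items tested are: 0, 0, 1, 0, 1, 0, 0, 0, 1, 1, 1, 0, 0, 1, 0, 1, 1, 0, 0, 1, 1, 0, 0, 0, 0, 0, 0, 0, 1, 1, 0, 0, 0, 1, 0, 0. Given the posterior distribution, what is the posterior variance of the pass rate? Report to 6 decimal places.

0.004412

The Beta prior is conjugate to a Binomial/Bernoulli likelihood; the update adds successes to α and failures to β.
Posterior: Beta(α+k, β+n−k) = Beta(3.0+13, 9.9+23) = Beta(16.0, 32.9).
Var = αβ/((α+β)²(α+β+1)) = 16.0·32.9/(48.9²·49.9) = 0.004412.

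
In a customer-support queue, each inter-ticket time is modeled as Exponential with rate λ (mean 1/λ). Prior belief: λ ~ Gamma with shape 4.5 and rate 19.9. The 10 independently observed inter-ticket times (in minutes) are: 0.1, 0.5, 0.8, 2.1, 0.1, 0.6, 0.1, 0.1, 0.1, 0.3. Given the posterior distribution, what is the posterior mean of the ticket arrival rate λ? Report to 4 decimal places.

With a Gamma(shape α, rate β) prior on the exponential rate λ, the posterior after n observations with total T = Σxᵢ is Gamma(α+n, β+T).
Sum of observations T = 4.8 minutes; n = 10.
Posterior: Gamma(4.5+10, 19.9+4.8) = Gamma(14.5, 24.7).
Posterior mean of λ = α/β = 14.5/24.7 = 0.5870.

0.5870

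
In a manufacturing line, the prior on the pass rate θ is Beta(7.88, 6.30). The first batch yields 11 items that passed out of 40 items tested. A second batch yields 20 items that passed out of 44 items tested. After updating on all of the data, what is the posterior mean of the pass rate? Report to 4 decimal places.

The Beta prior is conjugate to a Binomial/Bernoulli likelihood; the update adds successes to α and failures to β.
After batch 1: Beta(7.88+11, 6.30+29) = Beta(18.88, 35.30).
After batch 2: Beta(18.88+20, 35.30+24) = Beta(38.88, 59.30).
Posterior mean = α/(α+β) = 38.88/98.18 = 0.3960.

0.3960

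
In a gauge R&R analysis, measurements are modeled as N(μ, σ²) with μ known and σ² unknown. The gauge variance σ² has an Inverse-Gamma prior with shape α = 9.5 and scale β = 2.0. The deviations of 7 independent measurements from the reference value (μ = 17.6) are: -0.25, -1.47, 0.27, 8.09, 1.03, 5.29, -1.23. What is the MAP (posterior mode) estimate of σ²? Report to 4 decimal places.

3.6537

With known mean μ and an Inverse-Gamma(α, β) prior on σ², the Normal likelihood is conjugate: posterior is Inv-Gamma(α + n/2, β + Σ(xᵢ−μ)²/2).
Σ(xᵢ−μ)² = (-0.25)² + (-1.47)² + (0.27)² + (8.09)² + (1.03)² + (5.29)² + (-1.23)² = 98.3023.
Posterior: Inv-Gamma(9.5 + 7/2, 2.0 + 98.3023/2) = Inv-Gamma(13.00, 51.15115).
Mode = β/(α+1) = 51.15115/14.00 = 3.6537.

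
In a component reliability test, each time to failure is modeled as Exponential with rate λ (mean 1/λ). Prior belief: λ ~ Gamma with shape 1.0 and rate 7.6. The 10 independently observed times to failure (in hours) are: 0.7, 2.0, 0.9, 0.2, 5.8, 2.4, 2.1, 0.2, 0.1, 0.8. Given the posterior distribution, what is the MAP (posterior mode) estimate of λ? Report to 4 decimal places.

With a Gamma(shape α, rate β) prior on the exponential rate λ, the posterior after n observations with total T = Σxᵢ is Gamma(α+n, β+T).
Sum of observations T = 15.2 hours; n = 10.
Posterior: Gamma(1.0+10, 7.6+15.2) = Gamma(11.0, 22.8).
Mode = (α−1)/β = 0.4386.

0.4386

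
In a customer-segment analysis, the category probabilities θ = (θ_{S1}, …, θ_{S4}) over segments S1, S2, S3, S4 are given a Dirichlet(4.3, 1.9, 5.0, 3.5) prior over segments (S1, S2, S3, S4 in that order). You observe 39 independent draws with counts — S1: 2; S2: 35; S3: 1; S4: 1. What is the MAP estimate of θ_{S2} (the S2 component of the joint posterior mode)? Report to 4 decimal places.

0.7223

The Dirichlet prior is conjugate to the Multinomial likelihood: each posterior αⱼ = prior αⱼ + observed count nⱼ.
Posterior concentration: (6.3, 36.9, 6.0, 4.5), total = 53.7.
Joint mode component: (α_{S2}−1)/(Σα−K) = 35.9/49.7 = 0.7223.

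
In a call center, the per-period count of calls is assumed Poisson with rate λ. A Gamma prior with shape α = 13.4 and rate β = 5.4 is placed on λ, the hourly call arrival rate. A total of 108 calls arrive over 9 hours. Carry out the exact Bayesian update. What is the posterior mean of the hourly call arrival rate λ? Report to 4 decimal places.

8.4306

With a Gamma(shape α, rate β) prior, the Poisson likelihood is conjugate: the posterior is Gamma(α + ΣXᵢ, β + n).
Posterior: Gamma(α+S, β+n) = Gamma(13.4+108, 5.4+9) = Gamma(121.4, 14.4).
Posterior mean = α/β = 121.4/14.4 = 8.4306.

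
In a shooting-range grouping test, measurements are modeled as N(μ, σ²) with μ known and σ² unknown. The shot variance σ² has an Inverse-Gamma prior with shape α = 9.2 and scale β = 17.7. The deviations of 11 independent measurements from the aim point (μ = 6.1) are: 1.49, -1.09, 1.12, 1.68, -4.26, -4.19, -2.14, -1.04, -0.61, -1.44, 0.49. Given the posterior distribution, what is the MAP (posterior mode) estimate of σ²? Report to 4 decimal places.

With known mean μ and an Inverse-Gamma(α, β) prior on σ², the Normal likelihood is conjugate: posterior is Inv-Gamma(α + n/2, β + Σ(xᵢ−μ)²/2).
Σ(xᵢ−μ)² = (1.49)² + (-1.09)² + (1.12)² + (1.68)² + (-4.26)² + (-4.19)² + (-2.14)² + (-1.04)² + (-0.61)² + (-1.44)² + (0.49)² = 51.5357.
Posterior: Inv-Gamma(9.2 + 11/2, 17.7 + 51.5357/2) = Inv-Gamma(14.70, 43.46785).
Mode = β/(α+1) = 43.46785/15.70 = 2.7687.

2.7687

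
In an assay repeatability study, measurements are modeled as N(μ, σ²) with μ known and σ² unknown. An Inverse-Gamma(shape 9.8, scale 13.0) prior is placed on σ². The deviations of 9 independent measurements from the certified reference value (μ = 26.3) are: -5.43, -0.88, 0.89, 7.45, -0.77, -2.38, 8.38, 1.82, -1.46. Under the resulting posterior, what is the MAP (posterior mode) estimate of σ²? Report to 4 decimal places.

With known mean μ and an Inverse-Gamma(α, β) prior on σ², the Normal likelihood is conjugate: posterior is Inv-Gamma(α + n/2, β + Σ(xᵢ−μ)²/2).
Σ(xᵢ−μ)² = (-5.43)² + (-0.88)² + (0.89)² + (7.45)² + (-0.77)² + (-2.38)² + (8.38)² + (1.82)² + (-1.46)² = 168.4796.
Posterior: Inv-Gamma(9.8 + 9/2, 13.0 + 168.4796/2) = Inv-Gamma(14.30, 97.23980).
Mode = β/(α+1) = 97.23980/15.30 = 6.3555.

6.3555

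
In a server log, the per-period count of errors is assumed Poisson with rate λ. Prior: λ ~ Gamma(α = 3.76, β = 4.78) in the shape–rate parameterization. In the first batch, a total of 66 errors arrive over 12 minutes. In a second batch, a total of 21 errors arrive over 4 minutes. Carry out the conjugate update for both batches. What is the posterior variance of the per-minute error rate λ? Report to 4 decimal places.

0.2102

With a Gamma(shape α, rate β) prior, the Poisson likelihood is conjugate: the posterior is Gamma(α + ΣXᵢ, β + n).
After batch 1: Gamma(α+S, β+n) = Gamma(3.76+66, 4.78+12) = Gamma(69.76, 16.78).
After batch 2: Gamma(α+S, β+n) = Gamma(69.76+21, 16.78+4) = Gamma(90.76, 20.78).
Var = α/β² = 90.76/20.78² = 0.2102.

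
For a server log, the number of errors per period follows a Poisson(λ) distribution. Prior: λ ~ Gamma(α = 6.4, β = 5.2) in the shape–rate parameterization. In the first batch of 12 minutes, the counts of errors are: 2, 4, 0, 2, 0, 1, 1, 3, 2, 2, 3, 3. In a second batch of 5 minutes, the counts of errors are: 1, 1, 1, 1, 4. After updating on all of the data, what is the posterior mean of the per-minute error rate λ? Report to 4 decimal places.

With a Gamma(shape α, rate β) prior, the Poisson likelihood is conjugate: the posterior is Gamma(α + ΣXᵢ, β + n).
Batch 1: sum of counts S = 23 over n = 12 minutes.
After batch 1: Gamma(α+S, β+n) = Gamma(6.4+23, 5.2+12) = Gamma(29.4, 17.2).
Batch 2: sum of counts S = 8 over n = 5 minutes.
After batch 2: Gamma(α+S, β+n) = Gamma(29.4+8, 17.2+5) = Gamma(37.4, 22.2).
Posterior mean = α/β = 37.4/22.2 = 1.6847.

1.6847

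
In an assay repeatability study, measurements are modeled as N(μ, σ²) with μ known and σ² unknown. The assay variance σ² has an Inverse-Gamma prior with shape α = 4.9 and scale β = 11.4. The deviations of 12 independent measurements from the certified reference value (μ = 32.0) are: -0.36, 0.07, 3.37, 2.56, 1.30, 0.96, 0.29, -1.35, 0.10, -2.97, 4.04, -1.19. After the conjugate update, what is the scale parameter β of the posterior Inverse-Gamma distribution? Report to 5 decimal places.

With known mean μ and an Inverse-Gamma(α, β) prior on σ², the Normal likelihood is conjugate: posterior is Inv-Gamma(α + n/2, β + Σ(xᵢ−μ)²/2).
Σ(xᵢ−μ)² = (-0.36)² + (0.07)² + (3.37)² + (2.56)² + (1.30)² + (0.96)² + (0.29)² + (-1.35)² + (0.10)² + (-2.97)² + (4.04)² + (-1.19)² = 49.1318.
Posterior: Inv-Gamma(4.9 + 12/2, 11.4 + 49.1318/2) = Inv-Gamma(10.90, 35.96590).
Posterior β = 35.96590.

35.96590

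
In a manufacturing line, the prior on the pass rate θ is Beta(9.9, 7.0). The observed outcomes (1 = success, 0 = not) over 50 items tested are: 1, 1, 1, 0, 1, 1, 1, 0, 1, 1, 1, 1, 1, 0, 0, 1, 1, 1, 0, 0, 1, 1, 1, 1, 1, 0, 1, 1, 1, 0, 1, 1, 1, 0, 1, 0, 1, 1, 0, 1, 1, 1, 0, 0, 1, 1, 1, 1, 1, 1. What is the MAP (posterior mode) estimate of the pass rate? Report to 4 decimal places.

0.7072

The Beta prior is conjugate to a Binomial/Bernoulli likelihood; the update adds successes to α and failures to β.
Posterior: Beta(α+k, β+n−k) = Beta(9.9+37, 7.0+13) = Beta(46.9, 20.0).
Mode of Beta(a,b) for a,b>1 is (a−1)/(a+b−2) = 45.9/64.9 = 0.7072.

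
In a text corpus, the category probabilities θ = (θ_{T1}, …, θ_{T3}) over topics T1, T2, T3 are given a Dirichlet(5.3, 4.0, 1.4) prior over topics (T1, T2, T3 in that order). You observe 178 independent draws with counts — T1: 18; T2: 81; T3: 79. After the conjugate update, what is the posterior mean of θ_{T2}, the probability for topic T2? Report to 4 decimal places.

The Dirichlet prior is conjugate to the Multinomial likelihood: each posterior αⱼ = prior αⱼ + observed count nⱼ.
Posterior concentration: (23.3, 85.0, 80.4), total = 188.7.
E[θ_{T2}|data] = α_{T2}/Σα = 85.0/188.7 = 0.4505.

0.4505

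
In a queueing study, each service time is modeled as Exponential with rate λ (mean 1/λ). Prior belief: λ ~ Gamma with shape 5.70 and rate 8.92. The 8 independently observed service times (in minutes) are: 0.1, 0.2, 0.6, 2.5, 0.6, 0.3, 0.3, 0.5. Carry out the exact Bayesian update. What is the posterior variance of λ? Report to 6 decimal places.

With a Gamma(shape α, rate β) prior on the exponential rate λ, the posterior after n observations with total T = Σxᵢ is Gamma(α+n, β+T).
Sum of observations T = 5.1 minutes; n = 8.
Posterior: Gamma(5.70+8, 8.92+5.1) = Gamma(13.70, 14.02).
Var = α/β² = 0.069699.

0.069699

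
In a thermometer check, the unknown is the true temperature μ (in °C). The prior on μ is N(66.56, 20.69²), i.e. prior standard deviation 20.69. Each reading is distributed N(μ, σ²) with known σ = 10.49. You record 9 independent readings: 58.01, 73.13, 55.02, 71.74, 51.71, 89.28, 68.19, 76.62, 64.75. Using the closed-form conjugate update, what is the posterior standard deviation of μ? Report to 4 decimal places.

For Normal data with known variance σ², a Normal(μ₀, σ₀²) prior on μ is conjugate. Posterior precision = 1/σ₀² + n/σ²; posterior mean is the precision-weighted average of μ₀ and x̄.
σ₀² = 20.69² = 428.0761, σ² = 10.49² = 110.0401; σ² + n·σ₀² = 110.0401 + 9·428.0761 = 3962.725.
Posterior precision = 1/σ₀² + n/σ² = 1/428.0761 + 9/110.0401 = (σ² + n·σ₀²)/(σ₀²σ²) = 3962.725/(428.0761·110.0401); posterior variance σₙ² = σ₀²σ²/(σ² + n·σ₀²) = 428.0761·110.0401/3962.725 = 11.887158.
Posterior SD = √σₙ² = √(428.0761·110.0401/3962.725) = 3.4478.

3.4478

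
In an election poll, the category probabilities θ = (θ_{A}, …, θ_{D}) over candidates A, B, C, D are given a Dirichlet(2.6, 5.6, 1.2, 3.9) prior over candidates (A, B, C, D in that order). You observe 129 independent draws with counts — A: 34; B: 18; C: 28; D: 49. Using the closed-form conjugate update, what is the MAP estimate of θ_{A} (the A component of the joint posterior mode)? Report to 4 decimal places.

0.2574

The Dirichlet prior is conjugate to the Multinomial likelihood: each posterior αⱼ = prior αⱼ + observed count nⱼ.
Posterior concentration: (36.6, 23.6, 29.2, 52.9), total = 142.3.
Joint mode component: (α_{A}−1)/(Σα−K) = 35.6/138.3 = 0.2574.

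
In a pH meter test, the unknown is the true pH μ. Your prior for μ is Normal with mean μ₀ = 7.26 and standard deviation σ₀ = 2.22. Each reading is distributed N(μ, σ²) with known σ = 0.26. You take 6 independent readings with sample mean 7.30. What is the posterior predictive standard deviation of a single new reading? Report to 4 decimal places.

For Normal data with known variance σ², a Normal(μ₀, σ₀²) prior on μ is conjugate. Posterior precision = 1/σ₀² + n/σ²; posterior mean is the precision-weighted average of μ₀ and x̄.
σ₀² = 2.22² = 4.9284, σ² = 0.26² = 0.0676; σ² + n·σ₀² = 0.0676 + 6·4.9284 = 29.638.
Posterior precision = 1/σ₀² + n/σ² = 1/4.9284 + 6/0.0676 = (σ² + n·σ₀²)/(σ₀²σ²) = 29.638/(4.9284·0.0676); posterior variance σₙ² = σ₀²σ²/(σ² + n·σ₀²) = 4.9284·0.0676/29.638 = 0.011241.
Predictive variance for one new observation = σₙ² + σ² = 4.9284·0.0676/29.638 + 0.0676 = σ²·(σ₀² + 29.638)/29.638 = 0.0676·34.5664/29.638 = 0.078841; SD = √(0.0676·34.5664/29.638) = 0.2808.

0.2808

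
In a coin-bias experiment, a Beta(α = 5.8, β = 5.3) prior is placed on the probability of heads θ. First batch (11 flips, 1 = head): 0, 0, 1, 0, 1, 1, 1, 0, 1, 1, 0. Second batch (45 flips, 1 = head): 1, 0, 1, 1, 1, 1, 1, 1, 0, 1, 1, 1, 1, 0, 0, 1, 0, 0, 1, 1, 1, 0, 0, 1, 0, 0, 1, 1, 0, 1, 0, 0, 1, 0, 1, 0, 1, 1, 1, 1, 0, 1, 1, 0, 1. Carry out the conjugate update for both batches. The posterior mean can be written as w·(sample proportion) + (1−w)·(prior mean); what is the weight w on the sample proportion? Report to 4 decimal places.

The Beta prior is conjugate to a Binomial/Bernoulli likelihood; the update adds successes to α and failures to β.
Total number of flips: n = 11 + 45 = 56.
Posterior mean = (α₀+k)/(α₀+β₀+n) = [n/(α₀+β₀+n)]·(k/n) + [(α₀+β₀)/(α₀+β₀+n)]·α₀/(α₀+β₀), so only n and the prior enter the weight.
The weight on the data is w = n/(α₀+β₀+n) = 56/(5.8+5.3+56) = 56/67.1 = 0.8346.

0.8346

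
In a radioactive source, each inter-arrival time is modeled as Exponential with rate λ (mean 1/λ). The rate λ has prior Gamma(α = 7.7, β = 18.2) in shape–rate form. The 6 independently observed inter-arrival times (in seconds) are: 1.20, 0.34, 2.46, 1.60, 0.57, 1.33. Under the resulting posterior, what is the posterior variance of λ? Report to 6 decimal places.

With a Gamma(shape α, rate β) prior on the exponential rate λ, the posterior after n observations with total T = Σxᵢ is Gamma(α+n, β+T).
Sum of observations T = 7.50 seconds; n = 6.
Posterior: Gamma(7.7+6, 18.2+7.50) = Gamma(13.7, 25.70).
Var = α/β² = 0.020742.

0.020742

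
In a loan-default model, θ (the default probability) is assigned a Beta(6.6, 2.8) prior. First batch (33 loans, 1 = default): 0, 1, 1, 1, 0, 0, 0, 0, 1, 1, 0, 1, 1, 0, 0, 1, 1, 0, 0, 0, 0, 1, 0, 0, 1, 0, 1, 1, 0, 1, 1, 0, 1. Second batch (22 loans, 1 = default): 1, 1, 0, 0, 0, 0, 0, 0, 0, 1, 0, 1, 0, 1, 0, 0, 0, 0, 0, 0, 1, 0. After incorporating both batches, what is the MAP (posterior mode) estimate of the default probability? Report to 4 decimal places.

The Beta prior is conjugate to a Binomial/Bernoulli likelihood; the update adds successes to α and failures to β.
After batch 1: Beta(6.6+16, 2.8+17) = Beta(22.6, 19.8).
After batch 2: Beta(22.6+6, 19.8+16) = Beta(28.6, 35.8).
Mode of Beta(a,b) for a,b>1 is (a−1)/(a+b−2) = 27.6/62.4 = 0.4423.

0.4423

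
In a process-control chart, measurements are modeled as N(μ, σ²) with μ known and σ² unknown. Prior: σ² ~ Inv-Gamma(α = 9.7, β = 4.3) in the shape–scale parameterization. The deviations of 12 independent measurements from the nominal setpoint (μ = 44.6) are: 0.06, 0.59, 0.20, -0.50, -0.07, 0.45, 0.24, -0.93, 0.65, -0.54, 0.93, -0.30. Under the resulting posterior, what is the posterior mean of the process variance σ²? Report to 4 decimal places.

0.4095

With known mean μ and an Inverse-Gamma(α, β) prior on σ², the Normal likelihood is conjugate: posterior is Inv-Gamma(α + n/2, β + Σ(xᵢ−μ)²/2).
Σ(xᵢ−μ)² = (0.06)² + (0.59)² + (0.20)² + (-0.50)² + (-0.07)² + (0.45)² + (0.24)² + (-0.93)² + (0.65)² + (-0.54)² + (0.93)² + (-0.30)² = 3.4406.
Posterior: Inv-Gamma(9.7 + 12/2, 4.3 + 3.4406/2) = Inv-Gamma(15.70, 6.02030).
E[σ²|data] = β/(α−1) = 6.02030/14.70 = 0.4095.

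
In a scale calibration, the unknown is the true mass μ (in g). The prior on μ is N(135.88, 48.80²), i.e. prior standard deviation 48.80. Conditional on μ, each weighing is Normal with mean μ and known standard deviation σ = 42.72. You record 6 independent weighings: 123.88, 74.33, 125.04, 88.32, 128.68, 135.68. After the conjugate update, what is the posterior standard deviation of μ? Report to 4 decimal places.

16.4231

For Normal data with known variance σ², a Normal(μ₀, σ₀²) prior on μ is conjugate. Posterior precision = 1/σ₀² + n/σ²; posterior mean is the precision-weighted average of μ₀ and x̄.
σ₀² = 48.80² = 2381.44, σ² = 42.72² = 1824.9984; σ² + n·σ₀² = 1824.9984 + 6·2381.44 = 16113.6384.
Posterior precision = 1/σ₀² + n/σ² = 1/2381.44 + 6/1824.9984 = (σ² + n·σ₀²)/(σ₀²σ²) = 16113.6384/(2381.44·1824.9984); posterior variance σₙ² = σ₀²σ²/(σ² + n·σ₀²) = 2381.44·1824.9984/16113.6384 = 269.717123.
Posterior SD = √σₙ² = √(2381.44·1824.9984/16113.6384) = 16.4231.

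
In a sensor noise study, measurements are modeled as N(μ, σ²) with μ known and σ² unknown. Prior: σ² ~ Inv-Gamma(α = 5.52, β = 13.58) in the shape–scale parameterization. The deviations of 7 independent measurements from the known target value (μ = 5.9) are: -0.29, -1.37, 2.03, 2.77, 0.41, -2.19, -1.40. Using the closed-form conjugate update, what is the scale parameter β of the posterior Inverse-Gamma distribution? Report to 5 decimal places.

With known mean μ and an Inverse-Gamma(α, β) prior on σ², the Normal likelihood is conjugate: posterior is Inv-Gamma(α + n/2, β + Σ(xᵢ−μ)²/2).
Σ(xᵢ−μ)² = (-0.29)² + (-1.37)² + (2.03)² + (2.77)² + (0.41)² + (-2.19)² + (-1.40)² = 20.6790.
Posterior: Inv-Gamma(5.52 + 7/2, 13.58 + 20.6790/2) = Inv-Gamma(9.02, 23.91950).
Posterior β = 23.91950.

23.91950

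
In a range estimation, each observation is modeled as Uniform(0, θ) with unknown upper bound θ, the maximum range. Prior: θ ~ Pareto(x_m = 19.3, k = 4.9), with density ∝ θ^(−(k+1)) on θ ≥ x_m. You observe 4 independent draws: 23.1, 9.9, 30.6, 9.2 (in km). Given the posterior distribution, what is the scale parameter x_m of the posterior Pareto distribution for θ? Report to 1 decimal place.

A Pareto(scale x_m, shape k) prior on the upper bound θ of Uniform(0, θ) is conjugate: posterior is Pareto(max(x_m, max xᵢ), k + n).
Sample maximum = 30.6; prior scale x_m = 19.3 → posterior scale = max = 30.6.
Posterior shape = 4.9 + 4 = 8.9.
Posterior scale x_m = 30.6.

30.6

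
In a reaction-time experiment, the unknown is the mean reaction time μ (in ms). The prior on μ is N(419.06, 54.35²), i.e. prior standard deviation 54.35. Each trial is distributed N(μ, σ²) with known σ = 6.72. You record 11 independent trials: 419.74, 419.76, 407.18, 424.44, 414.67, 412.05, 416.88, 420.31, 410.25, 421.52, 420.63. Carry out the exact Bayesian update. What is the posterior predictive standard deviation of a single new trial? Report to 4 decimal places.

For Normal data with known variance σ², a Normal(μ₀, σ₀²) prior on μ is conjugate. Posterior precision = 1/σ₀² + n/σ²; posterior mean is the precision-weighted average of μ₀ and x̄.
σ₀² = 54.35² = 2953.9225, σ² = 6.72² = 45.1584; σ² + n·σ₀² = 45.1584 + 11·2953.9225 = 32538.3059.
Posterior precision = 1/σ₀² + n/σ² = 1/2953.9225 + 11/45.1584 = (σ² + n·σ₀²)/(σ₀²σ²) = 32538.3059/(2953.9225·45.1584); posterior variance σₙ² = σ₀²σ²/(σ² + n·σ₀²) = 2953.9225·45.1584/32538.3059 = 4.099612.
Predictive variance for one new observation = σₙ² + σ² = 2953.9225·45.1584/32538.3059 + 45.1584 = σ²·(σ₀² + 32538.3059)/32538.3059 = 45.1584·35492.2284/32538.3059 = 49.258012; SD = √(45.1584·35492.2284/32538.3059) = 7.0184.

7.0184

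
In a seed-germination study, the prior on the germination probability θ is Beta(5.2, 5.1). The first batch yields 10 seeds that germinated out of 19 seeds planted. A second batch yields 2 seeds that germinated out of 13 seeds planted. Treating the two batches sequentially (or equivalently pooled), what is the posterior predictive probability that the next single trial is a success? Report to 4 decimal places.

0.4066

The Beta prior is conjugate to a Binomial/Bernoulli likelihood; the update adds successes to α and failures to β.
After batch 1: Beta(5.2+10, 5.1+9) = Beta(15.2, 14.1).
After batch 2: Beta(15.2+2, 14.1+11) = Beta(17.2, 25.1).
For a single future Bernoulli trial, P(success | data) = α/(α+β) = 0.4066.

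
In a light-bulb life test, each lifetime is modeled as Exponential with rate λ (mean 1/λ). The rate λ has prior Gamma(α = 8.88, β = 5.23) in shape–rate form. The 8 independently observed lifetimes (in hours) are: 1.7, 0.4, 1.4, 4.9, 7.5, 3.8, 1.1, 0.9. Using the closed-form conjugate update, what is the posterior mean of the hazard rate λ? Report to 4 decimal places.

0.6268

With a Gamma(shape α, rate β) prior on the exponential rate λ, the posterior after n observations with total T = Σxᵢ is Gamma(α+n, β+T).
Sum of observations T = 21.7 hours; n = 8.
Posterior: Gamma(8.88+8, 5.23+21.7) = Gamma(16.88, 26.93).
Posterior mean of λ = α/β = 16.88/26.93 = 0.6268.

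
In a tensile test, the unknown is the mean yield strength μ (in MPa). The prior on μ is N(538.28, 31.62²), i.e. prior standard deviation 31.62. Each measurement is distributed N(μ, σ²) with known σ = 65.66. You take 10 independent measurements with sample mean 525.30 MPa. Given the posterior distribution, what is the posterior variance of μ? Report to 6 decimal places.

For Normal data with known variance σ², a Normal(μ₀, σ₀²) prior on μ is conjugate. Posterior precision = 1/σ₀² + n/σ²; posterior mean is the precision-weighted average of μ₀ and x̄.
σ₀² = 31.62² = 999.8244, σ² = 65.66² = 4311.2356; σ² + n·σ₀² = 4311.2356 + 10·999.8244 = 14309.4796.
Posterior precision = 1/σ₀² + n/σ² = 1/999.8244 + 10/4311.2356 = (σ² + n·σ₀²)/(σ₀²σ²) = 14309.4796/(999.8244·4311.2356); posterior variance σₙ² = σ₀²σ²/(σ² + n·σ₀²) = 999.8244·4311.2356/14309.4796 = 301.232377.

301.232377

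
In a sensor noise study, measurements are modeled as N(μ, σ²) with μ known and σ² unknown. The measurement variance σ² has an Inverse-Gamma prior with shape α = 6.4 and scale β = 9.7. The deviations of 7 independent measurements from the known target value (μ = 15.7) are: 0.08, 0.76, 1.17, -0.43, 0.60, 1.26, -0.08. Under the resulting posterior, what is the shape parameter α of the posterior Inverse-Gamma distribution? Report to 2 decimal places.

9.90

With known mean μ and an Inverse-Gamma(α, β) prior on σ², the Normal likelihood is conjugate: posterior is Inv-Gamma(α + n/2, β + Σ(xᵢ−μ)²/2).
Σ(xᵢ−μ)² = (0.08)² + (0.76)² + (1.17)² + (-0.43)² + (0.60)² + (1.26)² + (-0.08)² = 4.0918.
Posterior: Inv-Gamma(6.4 + 7/2, 9.7 + 4.0918/2) = Inv-Gamma(9.90, 11.74590).
Posterior α = 9.90.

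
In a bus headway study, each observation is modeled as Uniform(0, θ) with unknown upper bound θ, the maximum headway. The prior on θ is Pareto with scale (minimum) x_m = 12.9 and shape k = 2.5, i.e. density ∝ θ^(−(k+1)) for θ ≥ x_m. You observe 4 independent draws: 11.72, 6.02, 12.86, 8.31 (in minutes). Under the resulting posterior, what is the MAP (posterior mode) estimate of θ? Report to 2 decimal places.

A Pareto(scale x_m, shape k) prior on the upper bound θ of Uniform(0, θ) is conjugate: posterior is Pareto(max(x_m, max xᵢ), k + n).
Sample maximum = 12.86; prior scale x_m = 12.9 → posterior scale = max = 12.90.
Posterior shape = 2.5 + 4 = 6.5.
The Pareto density is decreasing on [x_m, ∞), so the mode is x_m = 12.90.

12.90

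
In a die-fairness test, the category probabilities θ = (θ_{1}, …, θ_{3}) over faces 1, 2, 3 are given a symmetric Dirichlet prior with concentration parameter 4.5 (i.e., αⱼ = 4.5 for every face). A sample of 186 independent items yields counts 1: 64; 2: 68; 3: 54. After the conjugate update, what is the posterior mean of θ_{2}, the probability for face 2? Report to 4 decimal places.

The Dirichlet prior is conjugate to the Multinomial likelihood: each posterior αⱼ = prior αⱼ + observed count nⱼ.
Posterior concentration: (68.5, 72.5, 58.5), total = 199.5.
E[θ_{2}|data] = α_{2}/Σα = 72.5/199.5 = 0.3634.

0.3634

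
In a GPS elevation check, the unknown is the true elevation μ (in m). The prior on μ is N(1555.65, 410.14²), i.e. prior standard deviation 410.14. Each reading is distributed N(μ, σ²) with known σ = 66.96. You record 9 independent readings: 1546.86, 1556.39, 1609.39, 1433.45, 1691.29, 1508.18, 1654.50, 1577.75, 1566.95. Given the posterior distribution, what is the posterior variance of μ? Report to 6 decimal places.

For Normal data with known variance σ², a Normal(μ₀, σ₀²) prior on μ is conjugate. Posterior precision = 1/σ₀² + n/σ²; posterior mean is the precision-weighted average of μ₀ and x̄.
σ₀² = 410.14² = 168214.8196, σ² = 66.96² = 4483.6416; σ² + n·σ₀² = 4483.6416 + 9·168214.8196 = 1518417.018.
Posterior precision = 1/σ₀² + n/σ² = 1/168214.8196 + 9/4483.6416 = (σ² + n·σ₀²)/(σ₀²σ²) = 1518417.018/(168214.8196·4483.6416); posterior variance σₙ² = σ₀²σ²/(σ² + n·σ₀²) = 168214.8196·4483.6416/1518417.018 = 496.711347.

496.711347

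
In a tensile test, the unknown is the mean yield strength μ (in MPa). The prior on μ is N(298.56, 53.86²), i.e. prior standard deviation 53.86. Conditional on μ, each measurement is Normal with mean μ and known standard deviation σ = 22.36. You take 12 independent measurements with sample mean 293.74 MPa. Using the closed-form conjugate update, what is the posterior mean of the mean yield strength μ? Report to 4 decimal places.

For Normal data with known variance σ², a Normal(μ₀, σ₀²) prior on μ is conjugate. Posterior precision = 1/σ₀² + n/σ²; posterior mean is the precision-weighted average of μ₀ and x̄.
n·x̄ = 12·293.74 = 3524.88.
σ₀² = 53.86² = 2900.8996, σ² = 22.36² = 499.9696; σ² + n·σ₀² = 499.9696 + 12·2900.8996 = 35310.7648.
Posterior mean = (μ₀/σ₀² + n·x̄/σ²)/(1/σ₀² + n/σ²) = (σ²·μ₀ + σ₀²·n·x̄)/(σ² + n·σ₀²) = (499.9696·298.56 + 2900.8996·3524.88)/35310.7648 = 10374593.905824/35310.7648 = 293.8082.

293.8082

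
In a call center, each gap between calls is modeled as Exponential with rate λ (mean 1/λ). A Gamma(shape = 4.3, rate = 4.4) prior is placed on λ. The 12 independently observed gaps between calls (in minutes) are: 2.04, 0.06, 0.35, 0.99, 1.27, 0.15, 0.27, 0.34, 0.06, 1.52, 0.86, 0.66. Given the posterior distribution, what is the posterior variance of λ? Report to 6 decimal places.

0.096896

With a Gamma(shape α, rate β) prior on the exponential rate λ, the posterior after n observations with total T = Σxᵢ is Gamma(α+n, β+T).
Sum of observations T = 8.57 minutes; n = 12.
Posterior: Gamma(4.3+12, 4.4+8.57) = Gamma(16.3, 12.97).
Var = α/β² = 0.096896.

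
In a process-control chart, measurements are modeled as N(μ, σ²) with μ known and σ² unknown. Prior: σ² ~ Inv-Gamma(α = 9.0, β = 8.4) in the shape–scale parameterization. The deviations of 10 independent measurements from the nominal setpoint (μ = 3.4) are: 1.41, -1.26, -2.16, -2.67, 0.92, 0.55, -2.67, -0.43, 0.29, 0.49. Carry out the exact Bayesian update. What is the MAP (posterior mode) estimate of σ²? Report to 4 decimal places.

With known mean μ and an Inverse-Gamma(α, β) prior on σ², the Normal likelihood is conjugate: posterior is Inv-Gamma(α + n/2, β + Σ(xᵢ−μ)²/2).
Σ(xᵢ−μ)² = (1.41)² + (-1.26)² + (-2.16)² + (-2.67)² + (0.92)² + (0.55)² + (-2.67)² + (-0.43)² + (0.29)² + (0.49)² = 24.1571.
Posterior: Inv-Gamma(9.0 + 10/2, 8.4 + 24.1571/2) = Inv-Gamma(14.00, 20.47855).
Mode = β/(α+1) = 20.47855/15.00 = 1.3652.

1.3652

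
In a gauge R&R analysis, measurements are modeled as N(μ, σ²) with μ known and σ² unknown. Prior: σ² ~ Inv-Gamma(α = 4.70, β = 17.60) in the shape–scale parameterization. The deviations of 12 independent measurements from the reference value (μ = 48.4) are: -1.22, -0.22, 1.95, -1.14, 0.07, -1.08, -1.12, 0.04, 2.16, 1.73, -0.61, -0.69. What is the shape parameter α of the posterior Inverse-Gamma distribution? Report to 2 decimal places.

With known mean μ and an Inverse-Gamma(α, β) prior on σ², the Normal likelihood is conjugate: posterior is Inv-Gamma(α + n/2, β + Σ(xᵢ−μ)²/2).
Σ(xᵢ−μ)² = (-1.22)² + (-0.22)² + (1.95)² + (-1.14)² + (0.07)² + (-1.08)² + (-1.12)² + (0.04)² + (2.16)² + (1.73)² + (-0.61)² + (-0.69)² = 17.5729.
Posterior: Inv-Gamma(4.70 + 12/2, 17.60 + 17.5729/2) = Inv-Gamma(10.70, 26.38645).
Posterior α = 10.70.

10.70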